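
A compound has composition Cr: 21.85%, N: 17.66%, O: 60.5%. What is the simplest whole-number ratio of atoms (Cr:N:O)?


Assume 100 g of compound, divide each mass% by atomic mass to get moles, then normalize by the smallest to get a raw atom ratio.
Moles per 100 g: Cr: 21.85/51.996 = 0.4202, N: 17.66/14.007 = 1.2608, O: 60.5/15.999 = 3.7815
Raw ratio (divide by min = 0.4202): Cr: 1.0, N: 3.0, O: 8.999
Multiply by 1 to clear fractions: Cr: 1.0 ~= 1, N: 3.0 ~= 3, O: 8.999 ~= 9
Reduce by GCD to get the simplest whole-number ratio:

1:3:9


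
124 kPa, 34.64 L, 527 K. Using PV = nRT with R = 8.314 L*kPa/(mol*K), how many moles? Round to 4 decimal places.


PV = nRT, solve for n = PV / (RT).
PV = 124 * 34.64 = 4295.36
RT = 8.314 * 527 = 4381.478
n = 4295.36 / 4381.478
n = 0.98034499 mol, rounded to 4 dp:

0.9803 mol


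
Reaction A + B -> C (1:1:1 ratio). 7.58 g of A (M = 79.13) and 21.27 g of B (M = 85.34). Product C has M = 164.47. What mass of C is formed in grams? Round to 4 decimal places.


Find moles of each reactant; the smaller value is the limiting reagent in a 1:1:1 reaction, so moles_C equals moles of the limiter.
n_A = mass_A / M_A = 7.58 / 79.13 = 0.095792 mol
n_B = mass_B / M_B = 21.27 / 85.34 = 0.249238 mol
Limiting reagent: A (smaller), n_limiting = 0.095792 mol
mass_C = n_limiting * M_C = 0.095792 * 164.47
mass_C = 15.75491024 g, rounded to 4 dp:

15.7549 g


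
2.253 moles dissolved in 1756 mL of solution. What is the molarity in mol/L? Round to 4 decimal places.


Convert volume to liters: V_L = V_mL / 1000.
V_L = 1756 / 1000 = 1.756 L
M = n / V_L = 2.253 / 1.756
M = 1.28302961 mol/L, rounded to 4 dp:

1.2830 mol/L


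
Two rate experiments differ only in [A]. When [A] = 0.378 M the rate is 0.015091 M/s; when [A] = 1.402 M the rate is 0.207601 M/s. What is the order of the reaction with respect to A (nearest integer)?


Rate is proportional to [A]^n, so rate2/rate1 = ([A]2/[A]1)^n. Take logs to solve for n.
rate2/rate1 = 0.207601 / 0.015091 = 13.7566
[A]2/[A]1 = 1.402 / 0.378 = 3.709
n = ln(13.7566) / ln(3.709) = 2.0
Nearest integer order:

2


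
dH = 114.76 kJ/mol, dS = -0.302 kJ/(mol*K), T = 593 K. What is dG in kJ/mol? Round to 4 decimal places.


Gibbs: dG = dH - T*dS (consistent units, dS already in kJ/(mol*K)).
T*dS = 593 * -0.302 = -179.086
dG = 114.76 - (-179.086)
dG = 293.846 kJ/mol, rounded to 4 dp:

293.8460 kJ/mol


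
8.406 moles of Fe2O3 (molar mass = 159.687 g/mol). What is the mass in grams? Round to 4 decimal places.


mass = n * M
mass = 8.406 * 159.687
mass = 1342.328922 g, rounded to 4 dp:

1342.3289 g


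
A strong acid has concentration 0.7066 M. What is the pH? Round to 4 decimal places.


A strong acid dissociates completely, so [H+] equals the given concentration.
pH = -log10([H+]) = -log10(0.7066)
pH = 0.15082637, rounded to 4 dp:

0.1508


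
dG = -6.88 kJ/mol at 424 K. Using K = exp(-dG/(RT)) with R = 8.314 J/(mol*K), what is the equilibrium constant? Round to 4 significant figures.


dG is in kJ/mol; multiply by 1000 to match R in J/(mol*K).
RT = 8.314 * 424 = 3525.136 J/mol
exponent = -dG*1000 / (RT) = -(-6.88*1000) / 3525.136 = 1.95169775
K = exp(1.95169775)
K = 7.0406307, rounded to 4 significant figures:

7.041


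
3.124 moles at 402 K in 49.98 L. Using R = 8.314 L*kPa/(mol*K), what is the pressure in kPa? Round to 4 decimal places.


PV = nRT, solve for P = nRT / V.
nRT = 3.124 * 8.314 * 402 = 10441.1203
P = 10441.1203 / 49.98
P = 208.90596839 kPa, rounded to 4 dp:

208.9060 kPa


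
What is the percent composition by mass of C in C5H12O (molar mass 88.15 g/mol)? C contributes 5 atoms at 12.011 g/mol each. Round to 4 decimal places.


pct = 100 * (n_elem * M_elem) / M_total
mass_contribution = 5 * 12.011 = 60.055 g/mol
pct = 100 * 60.055 / 88.15
pct = 68.12819058 %, rounded to 4 dp:

68.1282 %


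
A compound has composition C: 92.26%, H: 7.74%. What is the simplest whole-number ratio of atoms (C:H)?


Assume 100 g of compound, divide each mass% by atomic mass to get moles, then normalize by the smallest to get a raw atom ratio.
Moles per 100 g: C: 92.26/12.011 = 7.6813, H: 7.74/1.008 = 7.6786
Raw ratio (divide by min = 7.6786): C: 1.0, H: 1.0
Multiply by 1 to clear fractions: C: 1.0 ~= 1, H: 1.0 ~= 1
Reduce by GCD to get the simplest whole-number ratio:

1:1


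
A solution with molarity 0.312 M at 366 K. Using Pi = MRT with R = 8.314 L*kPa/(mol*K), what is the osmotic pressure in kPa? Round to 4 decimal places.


Osmotic pressure (van't Hoff): Pi = M*R*T.
RT = 8.314 * 366 = 3042.924
Pi = 0.312 * 3042.924
Pi = 949.392288 kPa, rounded to 4 dp:

949.3923 kPa


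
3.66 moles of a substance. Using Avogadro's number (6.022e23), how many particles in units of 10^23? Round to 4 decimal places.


N = n * NA, then divide by 1e23 for the requested units.
N / 1e23 = n * 6.022
N / 1e23 = 3.66 * 6.022
N / 1e23 = 22.04052, rounded to 4 dp:

22.0405


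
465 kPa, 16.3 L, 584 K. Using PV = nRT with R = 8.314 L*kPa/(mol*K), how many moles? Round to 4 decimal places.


PV = nRT, solve for n = PV / (RT).
PV = 465 * 16.3 = 7579.5
RT = 8.314 * 584 = 4855.376
n = 7579.5 / 4855.376
n = 1.56105315 mol, rounded to 4 dp:

1.5611 mol


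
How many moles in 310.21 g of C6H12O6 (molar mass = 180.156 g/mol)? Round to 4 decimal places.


n = mass / M
n = 310.21 / 180.156
n = 1.72189658 mol, rounded to 4 dp:

1.7219 mol


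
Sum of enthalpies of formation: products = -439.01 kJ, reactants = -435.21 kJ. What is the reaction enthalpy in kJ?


dH_rxn = sum(dH_f products) - sum(dH_f reactants)
dH_rxn = -439.01 - (-435.21)
dH_rxn = -3.8 kJ:

-3.80 kJ


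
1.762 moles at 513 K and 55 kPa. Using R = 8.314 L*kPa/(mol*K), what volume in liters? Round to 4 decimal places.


PV = nRT, solve for V = nRT / P.
nRT = 1.762 * 8.314 * 513 = 7515.0745
V = 7515.0745 / 55
V = 136.63771818 L, rounded to 4 dp:

136.6377 L


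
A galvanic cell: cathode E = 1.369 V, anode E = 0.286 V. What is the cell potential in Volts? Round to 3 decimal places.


Standard cell potential: E_cell = E_cathode - E_anode.
E_cell = 1.369 - (0.286)
E_cell = 1.083 V, rounded to 3 dp:

1.083 V


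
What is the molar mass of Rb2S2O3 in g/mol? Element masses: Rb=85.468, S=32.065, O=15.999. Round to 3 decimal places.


M = sum(count * atomic_mass) over atoms.
M = 2*85.468 + 2*32.065 + 3*15.999
M = 170.936 + 64.13 + 47.997
M = 283.063 g/mol, rounded to 3 dp:

283.063 g/mol


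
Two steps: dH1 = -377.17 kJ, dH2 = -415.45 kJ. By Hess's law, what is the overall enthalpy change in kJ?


Hess's law: enthalpy is a state function, so add the step enthalpies.
dH_total = dH1 + dH2 = -377.17 + (-415.45)
dH_total = -792.62 kJ:

-792.62 kJ


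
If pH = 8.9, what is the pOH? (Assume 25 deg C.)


At 25 deg C, pH + pOH = 14.
pOH = 14 - pH = 14 - 8.9
pOH = 5.1:

5.10


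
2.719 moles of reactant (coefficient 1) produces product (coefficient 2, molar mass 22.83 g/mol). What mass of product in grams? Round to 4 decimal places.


Use the coefficient ratio to convert reactant moles to product moles, then multiply by the product's molar mass.
moles_P = moles_R * (coeff_P / coeff_R) = 2.719 * (2/1) = 5.438
mass_P = moles_P * M_P = 5.438 * 22.83
mass_P = 124.14954 g, rounded to 4 dp:

124.1495 g


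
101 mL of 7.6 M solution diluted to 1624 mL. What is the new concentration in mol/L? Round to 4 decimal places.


Dilution: M1*V1 = M2*V2, solve for M2.
M2 = M1*V1 / V2
M2 = 7.6 * 101 / 1624
M2 = 767.6 / 1624
M2 = 0.4726601 mol/L, rounded to 4 dp:

0.4727 mol/L


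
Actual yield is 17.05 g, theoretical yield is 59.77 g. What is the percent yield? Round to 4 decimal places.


% yield = 100 * actual / theoretical
% yield = 100 * 17.05 / 59.77
% yield = 28.5260164 %, rounded to 4 dp:

28.5260 %


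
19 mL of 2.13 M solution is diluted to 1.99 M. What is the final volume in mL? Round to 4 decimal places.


Dilution: M1*V1 = M2*V2, solve for V2.
V2 = M1*V1 / M2
V2 = 2.13 * 19 / 1.99
V2 = 40.47 / 1.99
V2 = 20.33668342 mL, rounded to 4 dp:

20.3367 mL


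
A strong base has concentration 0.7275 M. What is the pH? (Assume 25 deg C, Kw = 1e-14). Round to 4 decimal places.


A strong base dissociates completely, so [OH-] equals the given concentration.
pOH = -log10([OH-]) = -log10(0.7275) = 0.138167
pH = 14 - pOH = 14 - 0.138167
pH = 13.861833, rounded to 4 dp:

13.8618


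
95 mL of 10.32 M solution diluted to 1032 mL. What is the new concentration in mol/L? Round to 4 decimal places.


Dilution: M1*V1 = M2*V2, solve for M2.
M2 = M1*V1 / V2
M2 = 10.32 * 95 / 1032
M2 = 980.4 / 1032
M2 = 0.95 mol/L, rounded to 4 dp:

0.9500 mol/L


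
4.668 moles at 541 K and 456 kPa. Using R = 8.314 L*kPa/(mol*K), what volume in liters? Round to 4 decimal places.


PV = nRT, solve for V = nRT / P.
nRT = 4.668 * 8.314 * 541 = 20996.0758
V = 20996.0758 / 456
V = 46.04402588 L, rounded to 4 dp:

46.0440 L


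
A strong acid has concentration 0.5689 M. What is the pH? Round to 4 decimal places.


A strong acid dissociates completely, so [H+] equals the given concentration.
pH = -log10([H+]) = -log10(0.5689)
pH = 0.24496407, rounded to 4 dp:

0.2450


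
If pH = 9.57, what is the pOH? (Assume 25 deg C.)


At 25 deg C, pH + pOH = 14.
pOH = 14 - pH = 14 - 9.57
pOH = 4.43:

4.43


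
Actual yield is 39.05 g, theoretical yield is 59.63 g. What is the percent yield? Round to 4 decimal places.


% yield = 100 * actual / theoretical
% yield = 100 * 39.05 / 59.63
% yield = 65.48717089 %, rounded to 4 dp:

65.4872 %


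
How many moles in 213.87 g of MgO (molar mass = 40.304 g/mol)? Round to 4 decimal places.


n = mass / M
n = 213.87 / 40.304
n = 5.3064212 mol, rounded to 4 dp:

5.3064 mol


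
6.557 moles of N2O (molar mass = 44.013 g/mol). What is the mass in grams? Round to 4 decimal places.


mass = n * M
mass = 6.557 * 44.013
mass = 288.593241 g, rounded to 4 dp:

288.5932 g


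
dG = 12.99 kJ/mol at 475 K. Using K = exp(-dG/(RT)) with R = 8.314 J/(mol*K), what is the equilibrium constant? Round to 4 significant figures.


dG is in kJ/mol; multiply by 1000 to match R in J/(mol*K).
RT = 8.314 * 475 = 3949.15 J/mol
exponent = -dG*1000 / (RT) = -(12.99*1000) / 3949.15 = -3.28931542
K = exp(-3.28931542)
K = 0.037279361, rounded to 4 significant figures:

0.03728


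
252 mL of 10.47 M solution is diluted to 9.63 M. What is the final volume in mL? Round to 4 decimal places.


Dilution: M1*V1 = M2*V2, solve for V2.
V2 = M1*V1 / M2
V2 = 10.47 * 252 / 9.63
V2 = 2638.44 / 9.63
V2 = 273.98130841 mL, rounded to 4 dp:

273.9813 mL


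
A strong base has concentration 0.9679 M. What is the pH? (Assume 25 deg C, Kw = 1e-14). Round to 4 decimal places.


A strong base dissociates completely, so [OH-] equals the given concentration.
pOH = -log10([OH-]) = -log10(0.9679) = 0.01417
pH = 14 - pOH = 14 - 0.01417
pH = 13.98583, rounded to 4 dp:

13.9858


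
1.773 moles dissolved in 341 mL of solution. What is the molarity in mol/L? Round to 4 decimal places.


Convert volume to liters: V_L = V_mL / 1000.
V_L = 341 / 1000 = 0.341 L
M = n / V_L = 1.773 / 0.341
M = 5.19941349 mol/L, rounded to 4 dp:

5.1994 mol/L


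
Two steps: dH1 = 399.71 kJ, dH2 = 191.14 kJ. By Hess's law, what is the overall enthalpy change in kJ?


Hess's law: enthalpy is a state function, so add the step enthalpies.
dH_total = dH1 + dH2 = 399.71 + (191.14)
dH_total = 590.85 kJ:

590.85 kJ


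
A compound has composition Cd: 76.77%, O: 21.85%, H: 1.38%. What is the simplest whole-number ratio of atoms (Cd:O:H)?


Assume 100 g of compound, divide each mass% by atomic mass to get moles, then normalize by the smallest to get a raw atom ratio.
Moles per 100 g: Cd: 76.77/112.414 = 0.6829, O: 21.85/15.999 = 1.3657, H: 1.38/1.008 = 1.369
Raw ratio (divide by min = 0.6829): Cd: 1.0, O: 2.0, H: 2.005
Multiply by 1 to clear fractions: Cd: 1.0 ~= 1, O: 2.0 ~= 2, H: 2.005 ~= 2
Reduce by GCD to get the simplest whole-number ratio:

1:2:2


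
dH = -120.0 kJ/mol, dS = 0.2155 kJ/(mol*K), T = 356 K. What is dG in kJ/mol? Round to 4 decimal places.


Gibbs: dG = dH - T*dS (consistent units, dS already in kJ/(mol*K)).
T*dS = 356 * 0.2155 = 76.718
dG = -120.0 - (76.718)
dG = -196.718 kJ/mol, rounded to 4 dp:

-196.7180 kJ/mol


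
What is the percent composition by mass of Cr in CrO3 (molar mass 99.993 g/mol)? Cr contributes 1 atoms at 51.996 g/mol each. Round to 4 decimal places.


pct = 100 * (n_elem * M_elem) / M_total
mass_contribution = 1 * 51.996 = 51.996 g/mol
pct = 100 * 51.996 / 99.993
pct = 51.99963997 %, rounded to 4 dp:

51.9996 %


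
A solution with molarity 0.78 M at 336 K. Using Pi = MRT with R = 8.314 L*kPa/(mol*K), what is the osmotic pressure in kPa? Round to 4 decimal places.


Osmotic pressure (van't Hoff): Pi = M*R*T.
RT = 8.314 * 336 = 2793.504
Pi = 0.78 * 2793.504
Pi = 2178.93312 kPa, rounded to 4 dp:

2178.9331 kPa


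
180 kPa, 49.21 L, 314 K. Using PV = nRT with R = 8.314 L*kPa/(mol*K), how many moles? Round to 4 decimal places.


PV = nRT, solve for n = PV / (RT).
PV = 180 * 49.21 = 8857.8
RT = 8.314 * 314 = 2610.596
n = 8857.8 / 2610.596
n = 3.3930183 mol, rounded to 4 dp:

3.3930 mol


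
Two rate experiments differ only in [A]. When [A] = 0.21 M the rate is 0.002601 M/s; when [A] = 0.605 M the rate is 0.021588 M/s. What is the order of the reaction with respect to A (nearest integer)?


Rate is proportional to [A]^n, so rate2/rate1 = ([A]2/[A]1)^n. Take logs to solve for n.
rate2/rate1 = 0.021588 / 0.002601 = 8.2999
[A]2/[A]1 = 0.605 / 0.21 = 2.881
n = ln(8.2999) / ln(2.881) = 2.0
Nearest integer order:

2


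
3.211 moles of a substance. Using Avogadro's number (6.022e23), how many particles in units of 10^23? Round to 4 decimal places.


N = n * NA, then divide by 1e23 for the requested units.
N / 1e23 = n * 6.022
N / 1e23 = 3.211 * 6.022
N / 1e23 = 19.336642, rounded to 4 dp:

19.3366


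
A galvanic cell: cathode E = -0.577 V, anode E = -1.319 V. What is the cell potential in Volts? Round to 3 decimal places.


Standard cell potential: E_cell = E_cathode - E_anode.
E_cell = -0.577 - (-1.319)
E_cell = 0.742 V, rounded to 3 dp:

0.742 V


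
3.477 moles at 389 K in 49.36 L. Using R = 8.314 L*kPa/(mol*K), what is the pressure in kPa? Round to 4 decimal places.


PV = nRT, solve for P = nRT / V.
nRT = 3.477 * 8.314 * 389 = 11245.1256
P = 11245.1256 / 49.36
P = 227.81858995 kPa, rounded to 4 dp:

227.8186 kPa


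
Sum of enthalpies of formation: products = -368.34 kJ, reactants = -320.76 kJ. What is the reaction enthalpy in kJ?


dH_rxn = sum(dH_f products) - sum(dH_f reactants)
dH_rxn = -368.34 - (-320.76)
dH_rxn = -47.58 kJ:

-47.58 kJ


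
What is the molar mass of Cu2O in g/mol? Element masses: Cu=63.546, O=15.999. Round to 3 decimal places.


M = sum(count * atomic_mass) over atoms.
M = 2*63.546 + 1*15.999
M = 127.092 + 15.999
M = 143.091 g/mol, rounded to 3 dp:

143.091 g/mol


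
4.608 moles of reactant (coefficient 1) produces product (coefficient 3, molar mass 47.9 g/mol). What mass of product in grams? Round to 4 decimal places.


Use the coefficient ratio to convert reactant moles to product moles, then multiply by the product's molar mass.
moles_P = moles_R * (coeff_P / coeff_R) = 4.608 * (3/1) = 13.824
mass_P = moles_P * M_P = 13.824 * 47.9
mass_P = 662.1696 g, rounded to 4 dp:

662.1696 g


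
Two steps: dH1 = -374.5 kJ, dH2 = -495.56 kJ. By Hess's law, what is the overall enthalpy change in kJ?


Hess's law: enthalpy is a state function, so add the step enthalpies.
dH_total = dH1 + dH2 = -374.5 + (-495.56)
dH_total = -870.06 kJ:

-870.06 kJ


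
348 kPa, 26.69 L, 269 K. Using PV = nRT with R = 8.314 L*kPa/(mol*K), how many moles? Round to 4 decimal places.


PV = nRT, solve for n = PV / (RT).
PV = 348 * 26.69 = 9288.12
RT = 8.314 * 269 = 2236.466
n = 9288.12 / 2236.466
n = 4.1530343 mol, rounded to 4 dp:

4.1530 mol


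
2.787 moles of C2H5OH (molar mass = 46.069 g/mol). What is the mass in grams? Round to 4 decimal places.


mass = n * M
mass = 2.787 * 46.069
mass = 128.394303 g, rounded to 4 dp:

128.3943 g


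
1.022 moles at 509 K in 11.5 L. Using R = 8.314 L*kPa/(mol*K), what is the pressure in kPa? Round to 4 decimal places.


PV = nRT, solve for P = nRT / V.
nRT = 1.022 * 8.314 * 509 = 4324.9262
P = 4324.9262 / 11.5
P = 376.08053913 kPa, rounded to 4 dp:

376.0805 kPa


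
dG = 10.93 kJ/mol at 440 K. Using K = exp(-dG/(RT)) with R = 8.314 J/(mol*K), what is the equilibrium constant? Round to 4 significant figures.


dG is in kJ/mol; multiply by 1000 to match R in J/(mol*K).
RT = 8.314 * 440 = 3658.16 J/mol
exponent = -dG*1000 / (RT) = -(10.93*1000) / 3658.16 = -2.98784088
K = exp(-2.98784088)
K = 0.050396131, rounded to 4 significant figures:

0.05040


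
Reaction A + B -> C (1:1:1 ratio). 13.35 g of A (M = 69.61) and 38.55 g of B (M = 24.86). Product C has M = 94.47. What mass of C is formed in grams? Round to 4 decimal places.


Find moles of each reactant; the smaller value is the limiting reagent in a 1:1:1 reaction, so moles_C equals moles of the limiter.
n_A = mass_A / M_A = 13.35 / 69.61 = 0.191783 mol
n_B = mass_B / M_B = 38.55 / 24.86 = 1.550684 mol
Limiting reagent: A (smaller), n_limiting = 0.191783 mol
mass_C = n_limiting * M_C = 0.191783 * 94.47
mass_C = 18.11774001 g, rounded to 4 dp:

18.1177 g


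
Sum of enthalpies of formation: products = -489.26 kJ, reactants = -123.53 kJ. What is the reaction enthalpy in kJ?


dH_rxn = sum(dH_f products) - sum(dH_f reactants)
dH_rxn = -489.26 - (-123.53)
dH_rxn = -365.73 kJ:

-365.73 kJ


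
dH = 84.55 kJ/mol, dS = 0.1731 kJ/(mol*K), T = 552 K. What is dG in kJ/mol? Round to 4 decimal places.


Gibbs: dG = dH - T*dS (consistent units, dS already in kJ/(mol*K)).
T*dS = 552 * 0.1731 = 95.5512
dG = 84.55 - (95.5512)
dG = -11.0012 kJ/mol, rounded to 4 dp:

-11.0012 kJ/mol


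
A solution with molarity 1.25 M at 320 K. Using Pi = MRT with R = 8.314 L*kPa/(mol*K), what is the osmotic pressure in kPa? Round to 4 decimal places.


Osmotic pressure (van't Hoff): Pi = M*R*T.
RT = 8.314 * 320 = 2660.48
Pi = 1.25 * 2660.48
Pi = 3325.6 kPa, rounded to 4 dp:

3325.6000 kPa


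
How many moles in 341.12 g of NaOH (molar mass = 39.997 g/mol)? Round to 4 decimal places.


n = mass / M
n = 341.12 / 39.997
n = 8.52863965 mol, rounded to 4 dp:

8.5286 mol


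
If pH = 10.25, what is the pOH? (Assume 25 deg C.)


At 25 deg C, pH + pOH = 14.
pOH = 14 - pH = 14 - 10.25
pOH = 3.75:

3.75


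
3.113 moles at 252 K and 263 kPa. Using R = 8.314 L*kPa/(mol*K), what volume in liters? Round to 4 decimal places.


PV = nRT, solve for V = nRT / P.
nRT = 3.113 * 8.314 * 252 = 6522.1335
V = 6522.1335 / 263
V = 24.79898669 L, rounded to 4 dp:

24.7990 L


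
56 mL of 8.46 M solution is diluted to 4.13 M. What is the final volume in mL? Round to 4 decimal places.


Dilution: M1*V1 = M2*V2, solve for V2.
V2 = M1*V1 / M2
V2 = 8.46 * 56 / 4.13
V2 = 473.76 / 4.13
V2 = 114.71186441 mL, rounded to 4 dp:

114.7119 mL


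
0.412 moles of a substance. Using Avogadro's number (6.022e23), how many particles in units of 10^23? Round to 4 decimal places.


N = n * NA, then divide by 1e23 for the requested units.
N / 1e23 = n * 6.022
N / 1e23 = 0.412 * 6.022
N / 1e23 = 2.481064, rounded to 4 dp:

2.4811


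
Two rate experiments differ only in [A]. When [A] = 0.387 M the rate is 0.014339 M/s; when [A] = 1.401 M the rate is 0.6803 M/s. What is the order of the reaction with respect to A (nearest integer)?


Rate is proportional to [A]^n, so rate2/rate1 = ([A]2/[A]1)^n. Take logs to solve for n.
rate2/rate1 = 0.6803 / 0.014339 = 47.444
[A]2/[A]1 = 1.401 / 0.387 = 3.6202
n = ln(47.444) / ln(3.6202) = 3.0
Nearest integer order:

3


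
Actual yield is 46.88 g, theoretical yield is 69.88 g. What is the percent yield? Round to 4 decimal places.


% yield = 100 * actual / theoretical
% yield = 100 * 46.88 / 69.88
% yield = 67.08643389 %, rounded to 4 dp:

67.0864 %


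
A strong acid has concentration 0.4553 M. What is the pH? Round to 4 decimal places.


A strong acid dissociates completely, so [H+] equals the given concentration.
pH = -log10([H+]) = -log10(0.4553)
pH = 0.34170235, rounded to 4 dp:

0.3417


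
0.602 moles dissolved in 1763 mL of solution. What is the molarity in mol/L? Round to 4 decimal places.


Convert volume to liters: V_L = V_mL / 1000.
V_L = 1763 / 1000 = 1.763 L
M = n / V_L = 0.602 / 1.763
M = 0.34146341 mol/L, rounded to 4 dp:

0.3415 mol/L


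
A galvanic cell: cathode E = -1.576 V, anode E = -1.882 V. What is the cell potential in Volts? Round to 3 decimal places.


Standard cell potential: E_cell = E_cathode - E_anode.
E_cell = -1.576 - (-1.882)
E_cell = 0.306 V, rounded to 3 dp:

0.306 V


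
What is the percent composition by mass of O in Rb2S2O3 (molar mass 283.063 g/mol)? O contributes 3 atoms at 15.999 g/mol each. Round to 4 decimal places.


pct = 100 * (n_elem * M_elem) / M_total
mass_contribution = 3 * 15.999 = 47.997 g/mol
pct = 100 * 47.997 / 283.063
pct = 16.95629595 %, rounded to 4 dp:

16.9563 %


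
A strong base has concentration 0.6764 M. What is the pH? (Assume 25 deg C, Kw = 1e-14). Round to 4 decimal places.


A strong base dissociates completely, so [OH-] equals the given concentration.
pOH = -log10([OH-]) = -log10(0.6764) = 0.169796
pH = 14 - pOH = 14 - 0.169796
pH = 13.830204, rounded to 4 dp:

13.8302


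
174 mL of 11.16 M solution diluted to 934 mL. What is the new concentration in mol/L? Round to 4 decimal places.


Dilution: M1*V1 = M2*V2, solve for M2.
M2 = M1*V1 / V2
M2 = 11.16 * 174 / 934
M2 = 1941.84 / 934
M2 = 2.07905782 mol/L, rounded to 4 dp:

2.0791 mol/L


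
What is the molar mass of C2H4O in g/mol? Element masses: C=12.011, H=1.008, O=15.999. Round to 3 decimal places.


M = sum(count * atomic_mass) over atoms.
M = 2*12.011 + 4*1.008 + 1*15.999
M = 24.022 + 4.032 + 15.999
M = 44.053 g/mol, rounded to 3 dp:

44.053 g/mol


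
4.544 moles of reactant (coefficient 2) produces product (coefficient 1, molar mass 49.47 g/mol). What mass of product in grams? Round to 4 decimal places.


Use the coefficient ratio to convert reactant moles to product moles, then multiply by the product's molar mass.
moles_P = moles_R * (coeff_P / coeff_R) = 4.544 * (1/2) = 2.272
mass_P = moles_P * M_P = 2.272 * 49.47
mass_P = 112.39584 g, rounded to 4 dp:

112.3958 g


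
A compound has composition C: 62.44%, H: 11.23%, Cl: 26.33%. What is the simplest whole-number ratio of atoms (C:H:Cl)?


Assume 100 g of compound, divide each mass% by atomic mass to get moles, then normalize by the smallest to get a raw atom ratio.
Moles per 100 g: C: 62.44/12.011 = 5.1986, H: 11.23/1.008 = 11.1409, Cl: 26.33/35.453 = 0.7427
Raw ratio (divide by min = 0.7427): C: 7.0, H: 15.001, Cl: 1.0
Multiply by 1 to clear fractions: C: 7.0 ~= 7, H: 15.001 ~= 15, Cl: 1.0 ~= 1
Reduce by GCD to get the simplest whole-number ratio:

7:15:1


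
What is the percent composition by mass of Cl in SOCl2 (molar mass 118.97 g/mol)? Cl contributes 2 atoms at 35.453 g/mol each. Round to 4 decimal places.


pct = 100 * (n_elem * M_elem) / M_total
mass_contribution = 2 * 35.453 = 70.906 g/mol
pct = 100 * 70.906 / 118.97
pct = 59.59989913 %, rounded to 4 dp:

59.5999 %


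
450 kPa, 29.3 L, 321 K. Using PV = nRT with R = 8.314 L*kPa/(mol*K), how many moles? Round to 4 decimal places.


PV = nRT, solve for n = PV / (RT).
PV = 450 * 29.3 = 13185.0
RT = 8.314 * 321 = 2668.794
n = 13185.0 / 2668.794
n = 4.94043377 mol, rounded to 4 dp:

4.9404 mol


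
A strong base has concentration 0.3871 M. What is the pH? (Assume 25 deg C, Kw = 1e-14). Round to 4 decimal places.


A strong base dissociates completely, so [OH-] equals the given concentration.
pOH = -log10([OH-]) = -log10(0.3871) = 0.412177
pH = 14 - pOH = 14 - 0.412177
pH = 13.587823, rounded to 4 dp:

13.5878


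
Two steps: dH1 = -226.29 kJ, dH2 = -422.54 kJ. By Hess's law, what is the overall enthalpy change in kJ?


Hess's law: enthalpy is a state function, so add the step enthalpies.
dH_total = dH1 + dH2 = -226.29 + (-422.54)
dH_total = -648.83 kJ:

-648.83 kJ


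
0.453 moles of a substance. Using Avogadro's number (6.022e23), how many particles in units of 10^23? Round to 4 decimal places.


N = n * NA, then divide by 1e23 for the requested units.
N / 1e23 = n * 6.022
N / 1e23 = 0.453 * 6.022
N / 1e23 = 2.727966, rounded to 4 dp:

2.7280


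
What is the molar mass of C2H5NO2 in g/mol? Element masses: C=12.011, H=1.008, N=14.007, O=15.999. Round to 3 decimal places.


M = sum(count * atomic_mass) over atoms.
M = 2*12.011 + 5*1.008 + 1*14.007 + 2*15.999
M = 24.022 + 5.04 + 14.007 + 31.998
M = 75.067 g/mol, rounded to 3 dp:

75.067 g/mol


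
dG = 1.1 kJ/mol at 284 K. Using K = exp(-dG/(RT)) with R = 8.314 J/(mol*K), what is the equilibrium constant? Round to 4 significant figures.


dG is in kJ/mol; multiply by 1000 to match R in J/(mol*K).
RT = 8.314 * 284 = 2361.176 J/mol
exponent = -dG*1000 / (RT) = -(1.1*1000) / 2361.176 = -0.46586955
K = exp(-0.46586955)
K = 0.62758915, rounded to 4 significant figures:

0.6276


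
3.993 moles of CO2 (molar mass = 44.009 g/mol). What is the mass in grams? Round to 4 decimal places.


mass = n * M
mass = 3.993 * 44.009
mass = 175.727937 g, rounded to 4 dp:

175.7279 g


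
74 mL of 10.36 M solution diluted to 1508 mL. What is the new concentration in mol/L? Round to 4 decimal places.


Dilution: M1*V1 = M2*V2, solve for M2.
M2 = M1*V1 / V2
M2 = 10.36 * 74 / 1508
M2 = 766.64 / 1508
M2 = 0.50838196 mol/L, rounded to 4 dp:

0.5084 mol/L


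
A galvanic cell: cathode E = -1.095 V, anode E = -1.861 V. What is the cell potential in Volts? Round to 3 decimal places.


Standard cell potential: E_cell = E_cathode - E_anode.
E_cell = -1.095 - (-1.861)
E_cell = 0.766 V, rounded to 3 dp:

0.766 V


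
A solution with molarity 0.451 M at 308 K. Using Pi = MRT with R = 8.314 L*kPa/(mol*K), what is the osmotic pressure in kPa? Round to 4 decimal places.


Osmotic pressure (van't Hoff): Pi = M*R*T.
RT = 8.314 * 308 = 2560.712
Pi = 0.451 * 2560.712
Pi = 1154.881112 kPa, rounded to 4 dp:

1154.8811 kPa


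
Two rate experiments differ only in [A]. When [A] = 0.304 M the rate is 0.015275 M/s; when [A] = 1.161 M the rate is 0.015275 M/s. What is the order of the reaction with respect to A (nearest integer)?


Rate is proportional to [A]^n, so rate2/rate1 = ([A]2/[A]1)^n. Take logs to solve for n.
rate2/rate1 = 0.015275 / 0.015275 = 1.0
[A]2/[A]1 = 1.161 / 0.304 = 3.8191
n = ln(1.0) / ln(3.8191) = 0.0
Nearest integer order:

0


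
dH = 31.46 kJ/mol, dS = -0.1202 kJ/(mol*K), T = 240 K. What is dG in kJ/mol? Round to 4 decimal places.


Gibbs: dG = dH - T*dS (consistent units, dS already in kJ/(mol*K)).
T*dS = 240 * -0.1202 = -28.848
dG = 31.46 - (-28.848)
dG = 60.308 kJ/mol, rounded to 4 dp:

60.3080 kJ/mol


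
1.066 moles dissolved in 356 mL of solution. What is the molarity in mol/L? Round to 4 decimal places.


Convert volume to liters: V_L = V_mL / 1000.
V_L = 356 / 1000 = 0.356 L
M = n / V_L = 1.066 / 0.356
M = 2.99438202 mol/L, rounded to 4 dp:

2.9944 mol/L


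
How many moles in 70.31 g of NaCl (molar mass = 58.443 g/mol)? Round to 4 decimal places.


n = mass / M
n = 70.31 / 58.443
n = 1.20305255 mol, rounded to 4 dp:

1.2031 mol


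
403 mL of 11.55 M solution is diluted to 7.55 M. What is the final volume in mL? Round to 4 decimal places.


Dilution: M1*V1 = M2*V2, solve for V2.
V2 = M1*V1 / M2
V2 = 11.55 * 403 / 7.55
V2 = 4654.65 / 7.55
V2 = 616.50993377 mL, rounded to 4 dp:

616.5099 mL


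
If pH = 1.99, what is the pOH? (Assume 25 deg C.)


At 25 deg C, pH + pOH = 14.
pOH = 14 - pH = 14 - 1.99
pOH = 12.01:

12.01


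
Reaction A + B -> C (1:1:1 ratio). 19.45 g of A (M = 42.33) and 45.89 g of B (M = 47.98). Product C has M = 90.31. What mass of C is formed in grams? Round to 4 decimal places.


Find moles of each reactant; the smaller value is the limiting reagent in a 1:1:1 reaction, so moles_C equals moles of the limiter.
n_A = mass_A / M_A = 19.45 / 42.33 = 0.459485 mol
n_B = mass_B / M_B = 45.89 / 47.98 = 0.95644 mol
Limiting reagent: A (smaller), n_limiting = 0.459485 mol
mass_C = n_limiting * M_C = 0.459485 * 90.31
mass_C = 41.49609035 g, rounded to 4 dp:

41.4961 g


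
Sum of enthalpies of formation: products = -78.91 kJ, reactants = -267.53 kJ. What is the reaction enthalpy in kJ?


dH_rxn = sum(dH_f products) - sum(dH_f reactants)
dH_rxn = -78.91 - (-267.53)
dH_rxn = 188.62 kJ:

188.62 kJ


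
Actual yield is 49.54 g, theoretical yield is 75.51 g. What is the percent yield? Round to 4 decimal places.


% yield = 100 * actual / theoretical
% yield = 100 * 49.54 / 75.51
% yield = 65.60720434 %, rounded to 4 dp:

65.6072 %


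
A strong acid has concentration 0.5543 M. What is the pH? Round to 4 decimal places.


A strong acid dissociates completely, so [H+] equals the given concentration.
pH = -log10([H+]) = -log10(0.5543)
pH = 0.25625512, rounded to 4 dp:

0.2563


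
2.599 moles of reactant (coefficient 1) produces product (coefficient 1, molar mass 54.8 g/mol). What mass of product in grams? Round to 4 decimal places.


Use the coefficient ratio to convert reactant moles to product moles, then multiply by the product's molar mass.
moles_P = moles_R * (coeff_P / coeff_R) = 2.599 * (1/1) = 2.599
mass_P = moles_P * M_P = 2.599 * 54.8
mass_P = 142.4252 g, rounded to 4 dp:

142.4252 g


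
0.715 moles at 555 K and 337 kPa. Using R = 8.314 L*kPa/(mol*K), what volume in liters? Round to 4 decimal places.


PV = nRT, solve for V = nRT / P.
nRT = 0.715 * 8.314 * 555 = 3299.2031
V = 3299.2031 / 337
V = 9.78992018 L, rounded to 4 dp:

9.7899 L


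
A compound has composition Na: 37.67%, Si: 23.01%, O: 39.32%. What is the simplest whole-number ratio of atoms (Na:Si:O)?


Assume 100 g of compound, divide each mass% by atomic mass to get moles, then normalize by the smallest to get a raw atom ratio.
Moles per 100 g: Na: 37.67/22.99 = 1.6385, Si: 23.01/28.086 = 0.8193, O: 39.32/15.999 = 2.4577
Raw ratio (divide by min = 0.8193): Na: 2.0, Si: 1.0, O: 3.0
Multiply by 1 to clear fractions: Na: 2.0 ~= 2, Si: 1.0 ~= 1, O: 3.0 ~= 3
Reduce by GCD to get the simplest whole-number ratio:

2:1:3


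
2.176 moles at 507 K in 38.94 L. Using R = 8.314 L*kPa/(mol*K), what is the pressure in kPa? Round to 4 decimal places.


PV = nRT, solve for P = nRT / V.
nRT = 2.176 * 8.314 * 507 = 9172.2708
P = 9172.2708 / 38.94
P = 235.54881356 kPa, rounded to 4 dp:

235.5488 kPa


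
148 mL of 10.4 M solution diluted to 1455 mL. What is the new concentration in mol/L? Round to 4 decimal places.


Dilution: M1*V1 = M2*V2, solve for M2.
M2 = M1*V1 / V2
M2 = 10.4 * 148 / 1455
M2 = 1539.2 / 1455
M2 = 1.05786942 mol/L, rounded to 4 dp:

1.0579 mol/L


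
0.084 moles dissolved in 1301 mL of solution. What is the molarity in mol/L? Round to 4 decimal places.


Convert volume to liters: V_L = V_mL / 1000.
V_L = 1301 / 1000 = 1.301 L
M = n / V_L = 0.084 / 1.301
M = 0.06456572 mol/L, rounded to 4 dp:

0.0646 mol/L


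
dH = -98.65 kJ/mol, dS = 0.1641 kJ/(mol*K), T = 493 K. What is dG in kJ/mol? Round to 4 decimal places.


Gibbs: dG = dH - T*dS (consistent units, dS already in kJ/(mol*K)).
T*dS = 493 * 0.1641 = 80.9013
dG = -98.65 - (80.9013)
dG = -179.5513 kJ/mol, rounded to 4 dp:

-179.5513 kJ/mol


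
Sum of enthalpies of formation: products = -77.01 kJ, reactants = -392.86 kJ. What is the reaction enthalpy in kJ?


dH_rxn = sum(dH_f products) - sum(dH_f reactants)
dH_rxn = -77.01 - (-392.86)
dH_rxn = 315.85 kJ:

315.85 kJ


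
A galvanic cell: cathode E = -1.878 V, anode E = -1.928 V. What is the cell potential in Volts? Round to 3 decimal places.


Standard cell potential: E_cell = E_cathode - E_anode.
E_cell = -1.878 - (-1.928)
E_cell = 0.05 V, rounded to 3 dp:

0.050 V


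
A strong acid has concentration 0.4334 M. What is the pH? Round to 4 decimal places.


A strong acid dissociates completely, so [H+] equals the given concentration.
pH = -log10([H+]) = -log10(0.4334)
pH = 0.36311109, rounded to 4 dp:

0.3631


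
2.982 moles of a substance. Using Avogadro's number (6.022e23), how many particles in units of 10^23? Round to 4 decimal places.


N = n * NA, then divide by 1e23 for the requested units.
N / 1e23 = n * 6.022
N / 1e23 = 2.982 * 6.022
N / 1e23 = 17.957604, rounded to 4 dp:

17.9576


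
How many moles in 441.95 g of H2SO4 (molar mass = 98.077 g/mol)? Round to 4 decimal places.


n = mass / M
n = 441.95 / 98.077
n = 4.50615333 mol, rounded to 4 dp:

4.5062 mol


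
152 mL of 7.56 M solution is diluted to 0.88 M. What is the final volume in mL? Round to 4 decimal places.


Dilution: M1*V1 = M2*V2, solve for V2.
V2 = M1*V1 / M2
V2 = 7.56 * 152 / 0.88
V2 = 1149.12 / 0.88
V2 = 1305.81818182 mL, rounded to 4 dp:

1305.8182 mL


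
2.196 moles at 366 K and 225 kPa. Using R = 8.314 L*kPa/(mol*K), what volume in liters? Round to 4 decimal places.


PV = nRT, solve for V = nRT / P.
nRT = 2.196 * 8.314 * 366 = 6682.2611
V = 6682.2611 / 225
V = 29.69893822 L, rounded to 4 dp:

29.6989 L


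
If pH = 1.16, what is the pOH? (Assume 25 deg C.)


At 25 deg C, pH + pOH = 14.
pOH = 14 - pH = 14 - 1.16
pOH = 12.84:

12.84


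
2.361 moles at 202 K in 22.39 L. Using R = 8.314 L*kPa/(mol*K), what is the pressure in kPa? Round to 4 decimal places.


PV = nRT, solve for P = nRT / V.
nRT = 2.361 * 8.314 * 202 = 3965.1295
P = 3965.1295 / 22.39
P = 177.09376954 kPa, rounded to 4 dp:

177.0938 kPa


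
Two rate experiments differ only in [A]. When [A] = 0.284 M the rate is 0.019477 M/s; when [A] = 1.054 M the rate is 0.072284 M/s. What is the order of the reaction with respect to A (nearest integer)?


Rate is proportional to [A]^n, so rate2/rate1 = ([A]2/[A]1)^n. Take logs to solve for n.
rate2/rate1 = 0.072284 / 0.019477 = 3.7112
[A]2/[A]1 = 1.054 / 0.284 = 3.7113
n = ln(3.7112) / ln(3.7113) = 1.0
Nearest integer order:

1


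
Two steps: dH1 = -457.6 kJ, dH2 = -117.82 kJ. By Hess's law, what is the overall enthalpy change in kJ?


Hess's law: enthalpy is a state function, so add the step enthalpies.
dH_total = dH1 + dH2 = -457.6 + (-117.82)
dH_total = -575.42 kJ:

-575.42 kJ


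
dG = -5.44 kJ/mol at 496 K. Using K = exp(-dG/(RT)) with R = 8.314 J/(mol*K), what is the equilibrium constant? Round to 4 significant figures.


dG is in kJ/mol; multiply by 1000 to match R in J/(mol*K).
RT = 8.314 * 496 = 4123.744 J/mol
exponent = -dG*1000 / (RT) = -(-5.44*1000) / 4123.744 = 1.31918955
K = exp(1.31918955)
K = 3.7403888, rounded to 4 significant figures:

3.740


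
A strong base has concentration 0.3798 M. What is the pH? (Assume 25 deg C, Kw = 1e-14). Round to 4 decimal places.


A strong base dissociates completely, so [OH-] equals the given concentration.
pOH = -log10([OH-]) = -log10(0.3798) = 0.420445
pH = 14 - pOH = 14 - 0.420445
pH = 13.579555, rounded to 4 dp:

13.5796


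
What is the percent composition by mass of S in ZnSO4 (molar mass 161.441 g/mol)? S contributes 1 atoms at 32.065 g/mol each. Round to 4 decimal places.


pct = 100 * (n_elem * M_elem) / M_total
mass_contribution = 1 * 32.065 = 32.065 g/mol
pct = 100 * 32.065 / 161.441
pct = 19.86174516 %, rounded to 4 dp:

19.8617 %


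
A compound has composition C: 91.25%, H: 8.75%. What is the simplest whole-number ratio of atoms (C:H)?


Assume 100 g of compound, divide each mass% by atomic mass to get moles, then normalize by the smallest to get a raw atom ratio.
Moles per 100 g: C: 91.25/12.011 = 7.5972, H: 8.75/1.008 = 8.6806
Raw ratio (divide by min = 7.5972): C: 1.0, H: 1.143
Multiply by 7 to clear fractions: C: 7.0 ~= 7, H: 7.998 ~= 8
Reduce by GCD to get the simplest whole-number ratio:

7:8


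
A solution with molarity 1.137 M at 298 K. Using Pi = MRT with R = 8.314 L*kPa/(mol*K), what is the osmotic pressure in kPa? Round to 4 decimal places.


Osmotic pressure (van't Hoff): Pi = M*R*T.
RT = 8.314 * 298 = 2477.572
Pi = 1.137 * 2477.572
Pi = 2816.999364 kPa, rounded to 4 dp:

2816.9994 kPa


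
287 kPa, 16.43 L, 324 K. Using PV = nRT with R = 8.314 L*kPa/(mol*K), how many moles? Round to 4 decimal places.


PV = nRT, solve for n = PV / (RT).
PV = 287 * 16.43 = 4715.41
RT = 8.314 * 324 = 2693.736
n = 4715.41 / 2693.736
n = 1.75050933 mol, rounded to 4 dp:

1.7505 mol


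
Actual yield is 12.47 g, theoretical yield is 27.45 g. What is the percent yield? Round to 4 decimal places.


% yield = 100 * actual / theoretical
% yield = 100 * 12.47 / 27.45
% yield = 45.428051 %, rounded to 4 dp:

45.4281 %


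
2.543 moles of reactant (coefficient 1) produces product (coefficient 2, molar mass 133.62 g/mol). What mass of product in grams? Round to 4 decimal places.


Use the coefficient ratio to convert reactant moles to product moles, then multiply by the product's molar mass.
moles_P = moles_R * (coeff_P / coeff_R) = 2.543 * (2/1) = 5.086
mass_P = moles_P * M_P = 5.086 * 133.62
mass_P = 679.59132 g, rounded to 4 dp:

679.5913 g


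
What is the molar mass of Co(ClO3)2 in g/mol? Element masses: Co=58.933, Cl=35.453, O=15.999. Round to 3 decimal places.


M = sum(count * atomic_mass) over atoms.
M = 1*58.933 + 2*35.453 + 6*15.999
M = 58.933 + 70.906 + 95.994
M = 225.833 g/mol, rounded to 3 dp:

225.833 g/mol


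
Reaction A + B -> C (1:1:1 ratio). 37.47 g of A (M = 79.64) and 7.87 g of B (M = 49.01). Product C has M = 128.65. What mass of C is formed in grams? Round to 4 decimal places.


Find moles of each reactant; the smaller value is the limiting reagent in a 1:1:1 reaction, so moles_C equals moles of the limiter.
n_A = mass_A / M_A = 37.47 / 79.64 = 0.470492 mol
n_B = mass_B / M_B = 7.87 / 49.01 = 0.160579 mol
Limiting reagent: B (smaller), n_limiting = 0.160579 mol
mass_C = n_limiting * M_C = 0.160579 * 128.65
mass_C = 20.65848835 g, rounded to 4 dp:

20.6585 g


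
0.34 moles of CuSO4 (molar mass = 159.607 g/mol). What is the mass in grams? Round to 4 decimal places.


mass = n * M
mass = 0.34 * 159.607
mass = 54.26638 g, rounded to 4 dp:

54.2664 g


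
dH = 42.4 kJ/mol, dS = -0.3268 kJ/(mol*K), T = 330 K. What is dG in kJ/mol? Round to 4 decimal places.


Gibbs: dG = dH - T*dS (consistent units, dS already in kJ/(mol*K)).
T*dS = 330 * -0.3268 = -107.844
dG = 42.4 - (-107.844)
dG = 150.244 kJ/mol, rounded to 4 dp:

150.2440 kJ/mol


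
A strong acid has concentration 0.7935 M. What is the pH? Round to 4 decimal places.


A strong acid dissociates completely, so [H+] equals the given concentration.
pH = -log10([H+]) = -log10(0.7935)
pH = 0.10045307, rounded to 4 dp:

0.1005


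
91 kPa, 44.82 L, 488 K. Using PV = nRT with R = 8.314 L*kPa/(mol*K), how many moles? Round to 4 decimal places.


PV = nRT, solve for n = PV / (RT).
PV = 91 * 44.82 = 4078.62
RT = 8.314 * 488 = 4057.232
n = 4078.62 / 4057.232
n = 1.00527157 mol, rounded to 4 dp:

1.0053 mol


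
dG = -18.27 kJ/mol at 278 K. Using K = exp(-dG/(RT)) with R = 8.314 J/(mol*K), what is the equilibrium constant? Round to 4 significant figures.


dG is in kJ/mol; multiply by 1000 to match R in J/(mol*K).
RT = 8.314 * 278 = 2311.292 J/mol
exponent = -dG*1000 / (RT) = -(-18.27*1000) / 2311.292 = 7.90466977
K = exp(7.90466977)
K = 2709.9075, rounded to 4 significant figures:

2710


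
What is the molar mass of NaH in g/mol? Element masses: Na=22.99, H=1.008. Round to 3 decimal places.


M = sum(count * atomic_mass) over atoms.
M = 1*22.99 + 1*1.008
M = 22.99 + 1.008
M = 23.998 g/mol, rounded to 3 dp:

23.998 g/mol


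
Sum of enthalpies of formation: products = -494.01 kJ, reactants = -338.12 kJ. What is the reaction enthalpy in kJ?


dH_rxn = sum(dH_f products) - sum(dH_f reactants)
dH_rxn = -494.01 - (-338.12)
dH_rxn = -155.89 kJ:

-155.89 kJ
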